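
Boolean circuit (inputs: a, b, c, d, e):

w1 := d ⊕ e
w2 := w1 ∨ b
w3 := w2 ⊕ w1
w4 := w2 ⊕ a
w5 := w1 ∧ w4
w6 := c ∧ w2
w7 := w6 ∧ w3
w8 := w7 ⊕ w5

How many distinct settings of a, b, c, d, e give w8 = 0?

w8 = w7 ⊕ w5 must be 0, so w7 and w5 are equal.
Enumerating the 32 input combinations, 20 give w8 = 0 and 12 give w8 = 1.

20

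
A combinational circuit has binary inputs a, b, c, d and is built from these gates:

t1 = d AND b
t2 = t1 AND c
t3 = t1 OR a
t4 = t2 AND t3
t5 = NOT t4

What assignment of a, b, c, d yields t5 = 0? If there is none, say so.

t5 = NOT t4 must be 0, so t4 = 1.
t4 = t2 AND t3 must be 1, so both t2 = 1 and t3 = 1.
Check with a=0, b=1, c=1, d=1:
t1 = d AND b = 1 AND 1 = 1
t2 = t1 AND c = 1 AND 1 = 1
t3 = t1 OR a = 1 OR 0 = 1
t4 = t2 AND t3 = 1 AND 1 = 1
t5 = NOT t4 = NOT 1 = 0
So t5 = 0 as required.

a=0, b=1, c=1, d=1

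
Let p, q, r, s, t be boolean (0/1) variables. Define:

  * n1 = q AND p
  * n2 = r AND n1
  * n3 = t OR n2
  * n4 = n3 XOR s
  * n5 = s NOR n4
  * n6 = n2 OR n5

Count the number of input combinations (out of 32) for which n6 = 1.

11

n6 = n2 OR n5 must be 1, so at least one of n2, n5 is 1.
Enumerating the 32 input combinations, 11 give n6 = 1 and 21 give n6 = 0.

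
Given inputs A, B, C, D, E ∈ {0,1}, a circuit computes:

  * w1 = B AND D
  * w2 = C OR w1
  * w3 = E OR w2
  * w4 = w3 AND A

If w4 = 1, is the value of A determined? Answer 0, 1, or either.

w4 = w3 AND A must be 1, so both w3 = 1 and A = 1.
Every assignment with w4 = 1 has A = 1; there are 13 such assignment(s).

1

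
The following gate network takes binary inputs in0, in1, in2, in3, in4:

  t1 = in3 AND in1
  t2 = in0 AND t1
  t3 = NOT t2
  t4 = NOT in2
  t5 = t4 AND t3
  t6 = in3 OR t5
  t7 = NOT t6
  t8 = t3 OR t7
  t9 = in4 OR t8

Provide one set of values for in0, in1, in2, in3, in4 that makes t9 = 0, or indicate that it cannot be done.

in0=1 in1=1 in2=1 in3=1 in4=0

Check with in0=1 in1=1 in2=1 in3=1 in4=0:
t1 = in3 AND in1 = 1 AND 1 = 1
t2 = in0 AND t1 = 1 AND 1 = 1
t3 = NOT t2 = NOT 1 = 0
t4 = NOT in2 = NOT 1 = 0
t5 = t4 AND t3 = 0 AND 0 = 0
t6 = in3 OR t5 = 1 OR 0 = 1
t7 = NOT t6 = NOT 1 = 0
t8 = t3 OR t7 = 0 OR 0 = 0
t9 = in4 OR t8 = 0 OR 0 = 0
So t9 = 0 as required.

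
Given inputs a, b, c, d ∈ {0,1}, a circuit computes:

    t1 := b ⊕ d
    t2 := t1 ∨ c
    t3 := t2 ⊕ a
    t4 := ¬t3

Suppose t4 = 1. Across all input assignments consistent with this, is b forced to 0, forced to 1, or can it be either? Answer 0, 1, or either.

Both values of b occur among assignments with t4 = 1:
  b=0: a=0, b=0, c=0, d=0
  b=1: a=0, b=1, c=0, d=1

either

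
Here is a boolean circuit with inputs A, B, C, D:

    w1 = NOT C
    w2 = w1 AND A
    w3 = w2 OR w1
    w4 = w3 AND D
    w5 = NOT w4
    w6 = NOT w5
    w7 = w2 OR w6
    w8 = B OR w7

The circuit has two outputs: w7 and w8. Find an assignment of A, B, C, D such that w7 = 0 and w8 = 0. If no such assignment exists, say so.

Check with A=0 B=0 C=0 D=0:
w1 = NOT C = NOT 0 = 1
w2 = w1 AND A = 1 AND 0 = 0
w3 = w2 OR w1 = 0 OR 1 = 1
w4 = w3 AND D = 1 AND 0 = 0
w5 = NOT w4 = NOT 0 = 1
w6 = NOT w5 = NOT 1 = 0
w7 = w2 OR w6 = 0 OR 0 = 0
w8 = B OR w7 = 0 OR 0 = 0
So w7 = 0 and w8 = 0.

A=0 B=0 C=0 D=0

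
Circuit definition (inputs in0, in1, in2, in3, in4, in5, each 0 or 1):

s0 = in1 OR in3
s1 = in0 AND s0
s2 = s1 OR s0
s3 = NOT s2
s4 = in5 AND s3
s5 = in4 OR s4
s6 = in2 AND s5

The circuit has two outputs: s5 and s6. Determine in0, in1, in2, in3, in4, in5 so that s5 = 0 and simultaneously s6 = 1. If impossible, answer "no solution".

no solution exists

Across all 64 input combinations, none give both s5 = 0 and s6 = 1.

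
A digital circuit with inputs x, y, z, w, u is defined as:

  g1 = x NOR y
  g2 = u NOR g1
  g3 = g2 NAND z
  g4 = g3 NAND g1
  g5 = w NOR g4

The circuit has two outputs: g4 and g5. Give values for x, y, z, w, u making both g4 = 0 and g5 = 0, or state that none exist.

x=0, y=0, z=1, w=1, u=1

Check with x=0, y=0, z=1, w=1, u=1:
g1 = x NOR y = 0 NOR 0 = 1
g2 = u NOR g1 = 1 NOR 1 = 0
g3 = g2 NAND z = 0 NAND 1 = 1
g4 = g3 NAND g1 = 1 NAND 1 = 0
g5 = w NOR g4 = 1 NOR 0 = 0
So g4 = 0 and g5 = 0.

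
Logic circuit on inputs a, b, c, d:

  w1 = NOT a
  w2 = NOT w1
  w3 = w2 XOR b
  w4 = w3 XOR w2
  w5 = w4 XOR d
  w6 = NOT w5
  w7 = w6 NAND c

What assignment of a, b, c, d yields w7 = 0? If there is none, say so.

a=0, b=1, c=1, d=1

w7 = w6 NAND c must be 0, so both w6 = 1 and c = 1.
Check with a=0, b=1, c=1, d=1:
w1 = NOT a = NOT 0 = 1
w2 = NOT w1 = NOT 1 = 0
w3 = w2 XOR b = 0 XOR 1 = 1
w4 = w3 XOR w2 = 1 XOR 0 = 1
w5 = w4 XOR d = 1 XOR 1 = 0
w6 = NOT w5 = NOT 0 = 1
w7 = w6 NAND c = 1 NAND 1 = 0
So w7 = 0 as required.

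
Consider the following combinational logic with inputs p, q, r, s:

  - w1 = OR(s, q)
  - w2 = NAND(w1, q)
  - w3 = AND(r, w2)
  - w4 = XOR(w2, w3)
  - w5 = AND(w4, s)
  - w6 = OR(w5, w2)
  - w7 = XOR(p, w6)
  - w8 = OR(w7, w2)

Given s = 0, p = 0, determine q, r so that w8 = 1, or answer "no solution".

Check with s = 0, p = 0 and q=0, r=1:
w1 = OR(s, q) = OR(0, 0) = 0
w2 = NAND(w1, q) = NAND(0, 0) = 1
w3 = AND(r, w2) = AND(1, 1) = 1
w4 = XOR(w2, w3) = XOR(1, 1) = 0
w5 = AND(w4, s) = AND(0, 0) = 0
w6 = OR(w5, w2) = OR(0, 1) = 1
w7 = XOR(p, w6) = XOR(0, 1) = 1
w8 = OR(w7, w2) = OR(1, 1) = 1
So w8 = 1.

q=0, r=1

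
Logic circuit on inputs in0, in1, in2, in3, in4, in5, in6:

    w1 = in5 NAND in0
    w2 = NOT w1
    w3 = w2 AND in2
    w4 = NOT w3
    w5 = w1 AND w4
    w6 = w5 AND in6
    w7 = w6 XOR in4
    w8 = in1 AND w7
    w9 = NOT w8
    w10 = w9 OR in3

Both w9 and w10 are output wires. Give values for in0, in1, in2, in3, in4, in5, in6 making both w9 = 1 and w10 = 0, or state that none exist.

no solution exists

Across all 128 input combinations, none give both w9 = 1 and w10 = 0.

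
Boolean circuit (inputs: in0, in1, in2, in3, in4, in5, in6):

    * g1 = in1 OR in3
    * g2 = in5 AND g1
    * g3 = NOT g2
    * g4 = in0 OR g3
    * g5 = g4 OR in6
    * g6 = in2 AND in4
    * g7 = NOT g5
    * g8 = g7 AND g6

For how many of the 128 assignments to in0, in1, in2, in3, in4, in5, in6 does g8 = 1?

g8 = g7 AND g6 must be 1, so both g7 = 1 and g6 = 1.
Enumerating the 128 input combinations, 3 give g8 = 1 and 125 give g8 = 0.

3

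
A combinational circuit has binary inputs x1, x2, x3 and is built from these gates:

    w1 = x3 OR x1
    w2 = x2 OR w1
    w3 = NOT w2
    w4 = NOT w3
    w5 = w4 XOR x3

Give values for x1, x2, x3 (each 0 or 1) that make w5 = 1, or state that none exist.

w5 = w4 XOR x3 must be 1, so w4 and x3 differ.
Check with x1=1, x2=1, x3=0:
w1 = x3 OR x1 = 0 OR 1 = 1
w2 = x2 OR w1 = 1 OR 1 = 1
w3 = NOT w2 = NOT 1 = 0
w4 = NOT w3 = NOT 0 = 1
w5 = w4 XOR x3 = 1 XOR 0 = 1
So w5 = 1 as required.

x1=1, x2=1, x3=0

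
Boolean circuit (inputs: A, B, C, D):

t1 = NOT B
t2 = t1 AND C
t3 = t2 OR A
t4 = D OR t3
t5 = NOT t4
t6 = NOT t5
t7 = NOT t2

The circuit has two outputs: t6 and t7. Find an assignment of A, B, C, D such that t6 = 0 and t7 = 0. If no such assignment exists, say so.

Across all 16 input combinations, none give both t6 = 0 and t7 = 0.

no solution exists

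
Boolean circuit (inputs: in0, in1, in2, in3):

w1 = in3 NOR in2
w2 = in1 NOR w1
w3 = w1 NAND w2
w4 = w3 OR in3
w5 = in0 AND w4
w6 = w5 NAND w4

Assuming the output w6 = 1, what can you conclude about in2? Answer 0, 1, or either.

Both values of in2 occur among assignments with w6 = 1:
  in2=0: in0=0, in1=0, in2=0, in3=0
  in2=1: in0=0, in1=0, in2=1, in3=0

either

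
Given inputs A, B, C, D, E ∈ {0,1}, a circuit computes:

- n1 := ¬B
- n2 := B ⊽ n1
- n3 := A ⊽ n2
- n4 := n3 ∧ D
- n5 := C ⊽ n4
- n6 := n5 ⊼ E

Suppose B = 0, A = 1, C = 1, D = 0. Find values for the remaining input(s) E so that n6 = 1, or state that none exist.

E=1

n6 = n5 ⊼ E must be 1, so at least one of n5, E is 0.
Check with B = 0, A = 1, C = 1, D = 0 and E=1:
n1 = ¬B = ¬0 = 1
n2 = B ⊽ n1 = 0 ⊽ 1 = 0
n3 = A ⊽ n2 = 1 ⊽ 0 = 0
n4 = n3 ∧ D = 0 ∧ 0 = 0
n5 = C ⊽ n4 = 1 ⊽ 0 = 0
n6 = n5 ⊼ E = 0 ⊼ 1 = 1
So n6 = 1.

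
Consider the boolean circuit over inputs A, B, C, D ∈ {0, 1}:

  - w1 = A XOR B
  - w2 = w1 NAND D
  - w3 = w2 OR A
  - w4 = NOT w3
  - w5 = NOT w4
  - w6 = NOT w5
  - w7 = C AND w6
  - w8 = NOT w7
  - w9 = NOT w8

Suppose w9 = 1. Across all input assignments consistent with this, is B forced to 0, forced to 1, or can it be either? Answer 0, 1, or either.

1

w9 = NOT w8 must be 1, so w8 = 0.
w8 = NOT w7 must be 0, so w7 = 1.
Every assignment with w9 = 1 has B = 1; there are 1 such assignment(s).
  A=0, B=1, C=1, D=1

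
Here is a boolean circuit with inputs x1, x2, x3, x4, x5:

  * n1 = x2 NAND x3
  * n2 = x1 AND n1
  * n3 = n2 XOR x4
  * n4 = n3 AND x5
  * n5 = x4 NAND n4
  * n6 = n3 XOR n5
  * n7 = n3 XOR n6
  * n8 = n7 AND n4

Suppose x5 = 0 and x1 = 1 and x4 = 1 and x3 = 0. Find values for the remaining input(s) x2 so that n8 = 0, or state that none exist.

x2=1

n8 = n7 AND n4 must be 0, so at least one of n7, n4 is 0.
Check with x5 = 0 and x1 = 1 and x4 = 1 and x3 = 0 and x2=1:
n1 = x2 NAND x3 = 1 NAND 0 = 1
n2 = x1 AND n1 = 1 AND 1 = 1
n3 = n2 XOR x4 = 1 XOR 1 = 0
n4 = n3 AND x5 = 0 AND 0 = 0
n5 = x4 NAND n4 = 1 NAND 0 = 1
n6 = n3 XOR n5 = 0 XOR 1 = 1
n7 = n3 XOR n6 = 0 XOR 1 = 1
n8 = n7 AND n4 = 1 AND 0 = 0
So n8 = 0.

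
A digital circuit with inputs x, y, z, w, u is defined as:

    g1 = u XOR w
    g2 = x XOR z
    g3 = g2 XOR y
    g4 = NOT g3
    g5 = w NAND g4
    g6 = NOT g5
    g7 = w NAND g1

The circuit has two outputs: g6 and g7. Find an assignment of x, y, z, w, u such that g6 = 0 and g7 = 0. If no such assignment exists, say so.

Check with x=1, y=1, z=1, w=1, u=0:
g1 = u XOR w = 0 XOR 1 = 1
g2 = x XOR z = 1 XOR 1 = 0
g3 = g2 XOR y = 0 XOR 1 = 1
g4 = NOT g3 = NOT 1 = 0
g5 = w NAND g4 = 1 NAND 0 = 1
g6 = NOT g5 = NOT 1 = 0
g7 = w NAND g1 = 1 NAND 1 = 0
So g6 = 0 and g7 = 0.

x=1, y=1, z=1, w=1, u=0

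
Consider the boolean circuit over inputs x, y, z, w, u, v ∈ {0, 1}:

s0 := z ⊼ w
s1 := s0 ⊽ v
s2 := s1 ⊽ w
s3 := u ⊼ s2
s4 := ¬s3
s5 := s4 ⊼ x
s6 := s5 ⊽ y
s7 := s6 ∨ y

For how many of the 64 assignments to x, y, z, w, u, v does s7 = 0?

s7 = s6 ∨ y must be 0, so both s6 = 0 and y = 0.
s6 = s5 ⊽ y must be 0, so at least one of s5, y is 1.
Enumerating the 64 input combinations, 28 give s7 = 0 and 36 give s7 = 1.

28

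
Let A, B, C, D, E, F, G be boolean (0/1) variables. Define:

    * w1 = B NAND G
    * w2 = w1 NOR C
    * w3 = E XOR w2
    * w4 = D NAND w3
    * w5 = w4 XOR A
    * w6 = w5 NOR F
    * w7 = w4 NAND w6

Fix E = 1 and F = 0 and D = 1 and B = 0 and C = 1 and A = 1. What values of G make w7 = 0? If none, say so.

With E = 1 and F = 0 and D = 1 and B = 0 and C = 1 and A = 1 fixed, none of the 2 settings of G give w7 = 0.
For example, with G=0:
w1 = B NAND G = 0 NAND 0 = 1
w2 = w1 NOR C = 1 NOR 1 = 0
w3 = E XOR w2 = 1 XOR 0 = 1
w4 = D NAND w3 = 1 NAND 1 = 0
w5 = w4 XOR A = 0 XOR 1 = 1
w6 = w5 NOR F = 1 NOR 0 = 0
w7 = w4 NAND w6 = 0 NAND 0 = 1
giving w7 = 1 ≠ 0.

no solution exists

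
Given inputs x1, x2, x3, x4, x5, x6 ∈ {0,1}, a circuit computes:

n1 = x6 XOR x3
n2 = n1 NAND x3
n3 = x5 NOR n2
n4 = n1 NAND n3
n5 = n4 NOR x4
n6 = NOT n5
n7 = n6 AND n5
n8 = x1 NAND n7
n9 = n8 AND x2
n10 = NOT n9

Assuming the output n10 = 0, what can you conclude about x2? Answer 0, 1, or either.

n10 = NOT n9 must be 0, so n9 = 1.
Every assignment with n10 = 0 has x2 = 1; there are 32 such assignment(s).

1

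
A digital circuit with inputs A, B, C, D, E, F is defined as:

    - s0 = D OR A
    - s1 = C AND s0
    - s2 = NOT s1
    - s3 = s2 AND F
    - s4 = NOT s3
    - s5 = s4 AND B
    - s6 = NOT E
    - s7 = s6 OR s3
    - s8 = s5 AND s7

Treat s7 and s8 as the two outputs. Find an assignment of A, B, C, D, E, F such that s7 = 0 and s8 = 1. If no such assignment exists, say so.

no solution exists

Across all 64 input combinations, none give both s7 = 0 and s8 = 1.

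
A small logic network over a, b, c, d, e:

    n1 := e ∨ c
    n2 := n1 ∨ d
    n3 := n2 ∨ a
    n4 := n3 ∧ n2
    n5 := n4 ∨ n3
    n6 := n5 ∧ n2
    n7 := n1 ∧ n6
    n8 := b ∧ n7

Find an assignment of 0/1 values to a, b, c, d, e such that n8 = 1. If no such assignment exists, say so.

n8 = b ∧ n7 must be 1, so both b = 1 and n7 = 1.
n7 = n1 ∧ n6 must be 1, so both n1 = 1 and n6 = 1.
n1 = e ∨ c must be 1, so at least one of e, c is 1.
Check with a=0, b=1, c=1, d=1, e=1:
n1 = e ∨ c = 1 ∨ 1 = 1
n2 = n1 ∨ d = 1 ∨ 1 = 1
n3 = n2 ∨ a = 1 ∨ 0 = 1
n4 = n3 ∧ n2 = 1 ∧ 1 = 1
n5 = n4 ∨ n3 = 1 ∨ 1 = 1
n6 = n5 ∧ n2 = 1 ∧ 1 = 1
n7 = n1 ∧ n6 = 1 ∧ 1 = 1
n8 = b ∧ n7 = 1 ∧ 1 = 1
So n8 = 1 as required.

a=0, b=1, c=1, d=1, e=1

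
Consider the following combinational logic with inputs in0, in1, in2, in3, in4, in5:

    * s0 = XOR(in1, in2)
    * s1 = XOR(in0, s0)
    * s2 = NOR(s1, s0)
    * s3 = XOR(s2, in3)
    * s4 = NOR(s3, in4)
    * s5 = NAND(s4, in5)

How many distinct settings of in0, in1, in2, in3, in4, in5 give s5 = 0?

8

s5 = NAND(s4, in5) must be 0, so both s4 = 1 and in5 = 1.
s4 = NOR(s3, in4) must be 1, so both s3 = 0 and in4 = 0.
Enumerating the 64 input combinations, 8 give s5 = 0 and 56 give s5 = 1.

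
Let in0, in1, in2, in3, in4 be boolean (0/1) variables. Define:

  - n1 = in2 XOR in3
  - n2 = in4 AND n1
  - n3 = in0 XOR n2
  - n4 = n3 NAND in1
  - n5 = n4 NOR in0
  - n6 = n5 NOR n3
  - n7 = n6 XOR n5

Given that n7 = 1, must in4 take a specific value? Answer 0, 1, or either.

either

Both values of in4 occur among assignments with n7 = 1:
  in4=0: in0=0, in1=0, in2=0, in3=0, in4=0
  in4=1: in0=0, in1=0, in2=0, in3=0, in4=1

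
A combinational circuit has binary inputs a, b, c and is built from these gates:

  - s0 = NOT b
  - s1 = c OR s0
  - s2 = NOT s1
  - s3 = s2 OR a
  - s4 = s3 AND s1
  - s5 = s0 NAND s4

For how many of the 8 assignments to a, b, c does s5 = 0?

s5 = s0 NAND s4 must be 0, so both s0 = 1 and s4 = 1.
s0 = NOT b must be 1, so b = 0.
s4 = s3 AND s1 must be 1, so both s3 = 1 and s1 = 1.
Satisfying assignments:
  a=1, b=0, c=0
  a=1, b=0, c=1

2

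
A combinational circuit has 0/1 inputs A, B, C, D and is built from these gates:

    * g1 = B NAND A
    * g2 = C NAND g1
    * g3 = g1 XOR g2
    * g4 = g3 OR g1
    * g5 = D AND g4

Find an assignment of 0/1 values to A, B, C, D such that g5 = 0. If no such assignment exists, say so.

A=0, B=0, C=1, D=0

g5 = D AND g4 must be 0, so at least one of D, g4 is 0.
Check with A=0, B=0, C=1, D=0:
g1 = B NAND A = 0 NAND 0 = 1
g2 = C NAND g1 = 1 NAND 1 = 0
g3 = g1 XOR g2 = 1 XOR 0 = 1
g4 = g3 OR g1 = 1 OR 1 = 1
g5 = D AND g4 = 0 AND 1 = 0
So g5 = 0 as required.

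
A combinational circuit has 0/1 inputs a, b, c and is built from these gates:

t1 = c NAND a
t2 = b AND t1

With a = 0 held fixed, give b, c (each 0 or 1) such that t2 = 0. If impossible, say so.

t2 = b AND t1 must be 0, so at least one of b, t1 is 0.
Check with a = 0 and b=0, c=0:
t1 = c NAND a = 0 NAND 0 = 1
t2 = b AND t1 = 0 AND 1 = 0
So t2 = 0.

b=0 c=0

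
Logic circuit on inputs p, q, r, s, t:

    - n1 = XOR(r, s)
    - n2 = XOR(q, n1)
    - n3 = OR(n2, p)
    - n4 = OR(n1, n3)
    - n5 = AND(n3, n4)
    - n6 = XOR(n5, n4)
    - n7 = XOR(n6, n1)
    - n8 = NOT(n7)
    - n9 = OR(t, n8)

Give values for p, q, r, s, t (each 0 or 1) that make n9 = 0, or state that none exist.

p=0 q=0 r=1 s=0 t=0

n9 = OR(t, n8) must be 0, so both t = 0 and n8 = 0.
n8 = NOT(n7) must be 0, so n7 = 1.
Check with p=0 q=0 r=1 s=0 t=0:
n1 = XOR(r, s) = XOR(1, 0) = 1
n2 = XOR(q, n1) = XOR(0, 1) = 1
n3 = OR(n2, p) = OR(1, 0) = 1
n4 = OR(n1, n3) = OR(1, 1) = 1
n5 = AND(n3, n4) = AND(1, 1) = 1
n6 = XOR(n5, n4) = XOR(1, 1) = 0
n7 = XOR(n6, n1) = XOR(0, 1) = 1
n8 = NOT(n7) = NOT 1 = 0
n9 = OR(t, n8) = OR(0, 0) = 0
So n9 = 0 as required.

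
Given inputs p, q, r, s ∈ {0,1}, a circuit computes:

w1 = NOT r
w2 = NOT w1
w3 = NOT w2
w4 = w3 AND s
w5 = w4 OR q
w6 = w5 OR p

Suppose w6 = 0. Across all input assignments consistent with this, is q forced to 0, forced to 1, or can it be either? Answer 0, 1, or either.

0

w6 = w5 OR p must be 0, so both w5 = 0 and p = 0.
w5 = w4 OR q must be 0, so both w4 = 0 and q = 0.
w4 = w3 AND s must be 0, so at least one of w3, s is 0.
Every assignment with w6 = 0 has q = 0; there are 3 such assignment(s).
  p=0, q=0, r=0, s=0
  p=0, q=0, r=1, s=0
  p=0, q=0, r=1, s=1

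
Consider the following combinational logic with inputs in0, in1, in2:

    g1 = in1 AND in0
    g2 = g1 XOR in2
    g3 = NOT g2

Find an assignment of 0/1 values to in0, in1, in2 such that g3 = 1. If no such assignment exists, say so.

g3 = NOT g2 must be 1, so g2 = 0.
Check with in0=0, in1=1, in2=0:
g1 = in1 AND in0 = 1 AND 0 = 0
g2 = g1 XOR in2 = 0 XOR 0 = 0
g3 = NOT g2 = NOT 0 = 1
So g3 = 1 as required.

in0=0, in1=1, in2=0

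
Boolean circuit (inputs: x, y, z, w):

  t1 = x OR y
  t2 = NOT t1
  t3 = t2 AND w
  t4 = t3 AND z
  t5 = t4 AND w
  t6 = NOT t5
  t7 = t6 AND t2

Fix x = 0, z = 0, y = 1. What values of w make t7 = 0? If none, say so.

Check with x = 0, z = 0, y = 1 and w=1:
t1 = x OR y = 0 OR 1 = 1
t2 = NOT t1 = NOT 1 = 0
t3 = t2 AND w = 0 AND 1 = 0
t4 = t3 AND z = 0 AND 0 = 0
t5 = t4 AND w = 0 AND 1 = 0
t6 = NOT t5 = NOT 0 = 1
t7 = t6 AND t2 = 1 AND 0 = 0
So t7 = 0.

w=1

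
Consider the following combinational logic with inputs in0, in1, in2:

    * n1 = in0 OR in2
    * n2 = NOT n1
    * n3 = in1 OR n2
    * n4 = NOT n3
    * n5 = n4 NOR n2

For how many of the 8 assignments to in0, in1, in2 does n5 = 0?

n5 = n4 NOR n2 must be 0, so at least one of n4, n2 is 1.
Enumerating the 8 input combinations, 5 give n5 = 0 and 3 give n5 = 1.

5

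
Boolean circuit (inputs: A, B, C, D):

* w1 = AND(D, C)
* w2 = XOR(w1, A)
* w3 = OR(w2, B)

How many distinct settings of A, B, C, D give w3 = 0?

4

w3 = OR(w2, B) must be 0, so both w2 = 0 and B = 0.
w2 = XOR(w1, A) must be 0, so w1 and A are equal.
Enumerating the 16 input combinations, 4 give w3 = 0 and 12 give w3 = 1.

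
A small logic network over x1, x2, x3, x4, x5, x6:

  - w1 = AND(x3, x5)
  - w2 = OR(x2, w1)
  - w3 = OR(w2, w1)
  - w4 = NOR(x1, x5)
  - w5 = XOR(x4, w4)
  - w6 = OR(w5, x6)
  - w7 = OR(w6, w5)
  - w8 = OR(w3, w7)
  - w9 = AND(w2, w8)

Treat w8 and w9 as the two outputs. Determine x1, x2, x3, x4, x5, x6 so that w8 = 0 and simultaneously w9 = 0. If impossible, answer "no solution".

x1=1 x2=0 x3=1 x4=0 x5=0 x6=0

Check with x1=1 x2=0 x3=1 x4=0 x5=0 x6=0:
w1 = AND(x3, x5) = AND(1, 0) = 0
w2 = OR(x2, w1) = OR(0, 0) = 0
w3 = OR(w2, w1) = OR(0, 0) = 0
w4 = NOR(x1, x5) = NOR(1, 0) = 0
w5 = XOR(x4, w4) = XOR(0, 0) = 0
w6 = OR(w5, x6) = OR(0, 0) = 0
w7 = OR(w6, w5) = OR(0, 0) = 0
w8 = OR(w3, w7) = OR(0, 0) = 0
w9 = AND(w2, w8) = AND(0, 0) = 0
So w8 = 0 and w9 = 0.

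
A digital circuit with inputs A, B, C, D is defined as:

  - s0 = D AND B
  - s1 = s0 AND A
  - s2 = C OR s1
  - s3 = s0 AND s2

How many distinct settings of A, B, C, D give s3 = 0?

s3 = s0 AND s2 must be 0, so at least one of s0, s2 is 0.
Enumerating the 16 input combinations, 13 give s3 = 0 and 3 give s3 = 1.

13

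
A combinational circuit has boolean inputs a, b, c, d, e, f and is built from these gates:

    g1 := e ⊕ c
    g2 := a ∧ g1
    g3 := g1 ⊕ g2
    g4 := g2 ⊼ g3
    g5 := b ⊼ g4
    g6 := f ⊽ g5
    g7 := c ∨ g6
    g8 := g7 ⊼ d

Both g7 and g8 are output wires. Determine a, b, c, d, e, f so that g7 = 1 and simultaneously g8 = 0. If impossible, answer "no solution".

Check with a=1 b=1 c=0 d=1 e=1 f=0:
g1 = e ⊕ c = 1 ⊕ 0 = 1
g2 = a ∧ g1 = 1 ∧ 1 = 1
g3 = g1 ⊕ g2 = 1 ⊕ 1 = 0
g4 = g2 ⊼ g3 = 1 ⊼ 0 = 1
g5 = b ⊼ g4 = 1 ⊼ 1 = 0
g6 = f ⊽ g5 = 0 ⊽ 0 = 1
g7 = c ∨ g6 = 0 ∨ 1 = 1
g8 = g7 ⊼ d = 1 ⊼ 1 = 0
So g7 = 1 and g8 = 0.

a=1 b=1 c=0 d=1 e=1 f=0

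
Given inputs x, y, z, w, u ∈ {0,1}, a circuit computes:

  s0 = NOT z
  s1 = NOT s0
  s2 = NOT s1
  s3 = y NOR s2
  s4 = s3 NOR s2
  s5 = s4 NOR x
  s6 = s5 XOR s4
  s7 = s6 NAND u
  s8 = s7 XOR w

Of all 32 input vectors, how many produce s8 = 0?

16

s8 = s7 XOR w must be 0, so s7 and w are equal.
Enumerating the 32 input combinations, 16 give s8 = 0 and 16 give s8 = 1.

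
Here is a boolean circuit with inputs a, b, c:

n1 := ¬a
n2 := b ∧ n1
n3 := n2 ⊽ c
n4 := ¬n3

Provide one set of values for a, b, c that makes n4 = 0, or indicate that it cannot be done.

Check with a=1 b=0 c=0:
n1 = ¬a = ¬1 = 0
n2 = b ∧ n1 = 0 ∧ 0 = 0
n3 = n2 ⊽ c = 0 ⊽ 0 = 1
n4 = ¬n3 = ¬1 = 0
So n4 = 0 as required.

a=1 b=0 c=0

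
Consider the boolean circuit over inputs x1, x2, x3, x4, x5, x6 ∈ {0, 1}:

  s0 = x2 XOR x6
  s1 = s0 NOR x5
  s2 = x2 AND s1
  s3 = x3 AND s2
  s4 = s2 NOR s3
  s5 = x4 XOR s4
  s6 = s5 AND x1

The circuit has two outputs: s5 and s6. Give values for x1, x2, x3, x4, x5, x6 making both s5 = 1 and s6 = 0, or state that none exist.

x1=0, x2=0, x3=0, x4=0, x5=1, x6=1

Check with x1=0, x2=0, x3=0, x4=0, x5=1, x6=1:
s0 = x2 XOR x6 = 0 XOR 1 = 1
s1 = s0 NOR x5 = 1 NOR 1 = 0
s2 = x2 AND s1 = 0 AND 0 = 0
s3 = x3 AND s2 = 0 AND 0 = 0
s4 = s2 NOR s3 = 0 NOR 0 = 1
s5 = x4 XOR s4 = 0 XOR 1 = 1
s6 = s5 AND x1 = 1 AND 0 = 0
So s5 = 1 and s6 = 0.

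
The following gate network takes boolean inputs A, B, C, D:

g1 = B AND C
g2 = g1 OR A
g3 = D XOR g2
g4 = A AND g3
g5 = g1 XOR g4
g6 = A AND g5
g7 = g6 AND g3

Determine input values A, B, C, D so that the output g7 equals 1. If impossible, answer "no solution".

g7 = g6 AND g3 must be 1, so both g6 = 1 and g3 = 1.
g6 = A AND g5 must be 1, so both A = 1 and g5 = 1.
Check with A=1, B=0, C=0, D=0:
g1 = B AND C = 0 AND 0 = 0
g2 = g1 OR A = 0 OR 1 = 1
g3 = D XOR g2 = 0 XOR 1 = 1
g4 = A AND g3 = 1 AND 1 = 1
g5 = g1 XOR g4 = 0 XOR 1 = 1
g6 = A AND g5 = 1 AND 1 = 1
g7 = g6 AND g3 = 1 AND 1 = 1
So g7 = 1 as required.

A=1, B=0, C=0, D=0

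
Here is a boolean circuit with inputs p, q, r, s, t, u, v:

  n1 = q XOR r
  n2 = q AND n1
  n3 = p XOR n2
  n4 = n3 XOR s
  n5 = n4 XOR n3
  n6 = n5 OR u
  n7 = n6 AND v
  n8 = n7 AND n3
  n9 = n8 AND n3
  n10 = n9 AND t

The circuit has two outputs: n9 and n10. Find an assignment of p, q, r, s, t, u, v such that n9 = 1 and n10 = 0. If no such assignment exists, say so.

p=1, q=0, r=0, s=1, t=0, u=0, v=1

Check with p=1, q=0, r=0, s=1, t=0, u=0, v=1:
n1 = q XOR r = 0 XOR 0 = 0
n2 = q AND n1 = 0 AND 0 = 0
n3 = p XOR n2 = 1 XOR 0 = 1
n4 = n3 XOR s = 1 XOR 1 = 0
n5 = n4 XOR n3 = 0 XOR 1 = 1
n6 = n5 OR u = 1 OR 0 = 1
n7 = n6 AND v = 1 AND 1 = 1
n8 = n7 AND n3 = 1 AND 1 = 1
n9 = n8 AND n3 = 1 AND 1 = 1
n10 = n9 AND t = 1 AND 0 = 0
So n9 = 1 and n10 = 0.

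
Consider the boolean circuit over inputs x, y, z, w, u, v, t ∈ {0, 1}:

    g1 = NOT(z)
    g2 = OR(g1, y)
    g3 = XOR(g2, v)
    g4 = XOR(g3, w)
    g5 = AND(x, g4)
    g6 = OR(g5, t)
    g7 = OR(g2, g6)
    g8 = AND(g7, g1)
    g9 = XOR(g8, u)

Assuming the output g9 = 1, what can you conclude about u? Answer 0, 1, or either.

either

Both values of u occur among assignments with g9 = 1:
  u=0: x=0, y=0, z=0, w=0, u=0, v=0, t=0
  u=1: x=0, y=0, z=1, w=0, u=1, v=0, t=0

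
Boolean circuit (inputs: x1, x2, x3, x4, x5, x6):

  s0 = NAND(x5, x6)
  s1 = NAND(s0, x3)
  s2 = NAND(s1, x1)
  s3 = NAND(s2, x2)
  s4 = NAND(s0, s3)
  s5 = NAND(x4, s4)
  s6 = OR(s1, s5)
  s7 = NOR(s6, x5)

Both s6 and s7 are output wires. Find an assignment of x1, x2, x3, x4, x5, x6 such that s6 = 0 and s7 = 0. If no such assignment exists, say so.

x1=0, x2=1, x3=1, x4=1, x5=1, x6=0

Check with x1=0, x2=1, x3=1, x4=1, x5=1, x6=0:
s0 = NAND(x5, x6) = NAND(1, 0) = 1
s1 = NAND(s0, x3) = NAND(1, 1) = 0
s2 = NAND(s1, x1) = NAND(0, 0) = 1
s3 = NAND(s2, x2) = NAND(1, 1) = 0
s4 = NAND(s0, s3) = NAND(1, 0) = 1
s5 = NAND(x4, s4) = NAND(1, 1) = 0
s6 = OR(s1, s5) = OR(0, 0) = 0
s7 = NOR(s6, x5) = NOR(0, 1) = 0
So s6 = 0 and s7 = 0.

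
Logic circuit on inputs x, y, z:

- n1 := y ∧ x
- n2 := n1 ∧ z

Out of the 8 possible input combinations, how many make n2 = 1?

n2 = n1 ∧ z must be 1, so both n1 = 1 and z = 1.
n1 = y ∧ x must be 1, so both y = 1 and x = 1.
Satisfying assignments:
  x=1, y=1, z=1

1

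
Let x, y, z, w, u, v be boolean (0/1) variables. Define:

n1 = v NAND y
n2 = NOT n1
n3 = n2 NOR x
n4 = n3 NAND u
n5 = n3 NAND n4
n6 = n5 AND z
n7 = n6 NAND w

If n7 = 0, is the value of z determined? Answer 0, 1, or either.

n7 = n6 NAND w must be 0, so both n6 = 1 and w = 1.
n6 = n5 AND z must be 1, so both n5 = 1 and z = 1.
n5 = n3 NAND n4 must be 1, so at least one of n3, n4 is 0.
Every assignment with n7 = 0 has z = 1; there are 13 such assignment(s).

1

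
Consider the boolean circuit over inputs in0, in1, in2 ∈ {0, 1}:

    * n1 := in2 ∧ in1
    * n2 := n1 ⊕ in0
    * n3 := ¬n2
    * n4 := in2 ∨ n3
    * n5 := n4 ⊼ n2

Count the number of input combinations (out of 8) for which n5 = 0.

n5 = n4 ⊼ n2 must be 0, so both n4 = 1 and n2 = 1.
n4 = in2 ∨ n3 must be 1, so at least one of in2, n3 is 1.
n2 = n1 ⊕ in0 must be 1, so n1 and in0 differ.
Enumerating the 8 input combinations, 2 give n5 = 0 and 6 give n5 = 1.

2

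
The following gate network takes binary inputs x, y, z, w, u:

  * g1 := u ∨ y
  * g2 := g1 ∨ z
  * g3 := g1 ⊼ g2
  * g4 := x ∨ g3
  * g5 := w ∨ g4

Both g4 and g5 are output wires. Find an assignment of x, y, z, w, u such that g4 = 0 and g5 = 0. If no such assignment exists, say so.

Check with x=0 y=1 z=1 w=0 u=0:
g1 = u ∨ y = 0 ∨ 1 = 1
g2 = g1 ∨ z = 1 ∨ 1 = 1
g3 = g1 ⊼ g2 = 1 ⊼ 1 = 0
g4 = x ∨ g3 = 0 ∨ 0 = 0
g5 = w ∨ g4 = 0 ∨ 0 = 0
So g4 = 0 and g5 = 0.

x=0 y=1 z=1 w=0 u=0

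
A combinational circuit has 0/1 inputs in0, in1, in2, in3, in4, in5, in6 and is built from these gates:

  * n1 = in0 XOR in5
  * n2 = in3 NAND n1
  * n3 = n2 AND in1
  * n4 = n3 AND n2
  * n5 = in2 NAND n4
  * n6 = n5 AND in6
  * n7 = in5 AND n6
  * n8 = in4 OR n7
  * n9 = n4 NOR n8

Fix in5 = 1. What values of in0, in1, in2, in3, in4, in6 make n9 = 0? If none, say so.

n9 = n4 NOR n8 must be 0, so at least one of n4, n8 is 1.
Check with in5 = 1 and in0=0, in1=0, in2=1, in3=0, in4=0, in6=1:
n1 = in0 XOR in5 = 0 XOR 1 = 1
n2 = in3 NAND n1 = 0 NAND 1 = 1
n3 = n2 AND in1 = 1 AND 0 = 0
n4 = n3 AND n2 = 0 AND 1 = 0
n5 = in2 NAND n4 = 1 NAND 0 = 1
n6 = n5 AND in6 = 1 AND 1 = 1
n7 = in5 AND n6 = 1 AND 1 = 1
n8 = in4 OR n7 = 0 OR 1 = 1
n9 = n4 NOR n8 = 0 NOR 1 = 0
So n9 = 0.

in0=0, in1=0, in2=1, in3=0, in4=0, in6=1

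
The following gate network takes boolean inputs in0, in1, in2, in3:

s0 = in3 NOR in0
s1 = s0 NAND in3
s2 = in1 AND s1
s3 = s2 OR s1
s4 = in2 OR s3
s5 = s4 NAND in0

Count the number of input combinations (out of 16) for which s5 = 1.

8

s5 = s4 NAND in0 must be 1, so at least one of s4, in0 is 0.
Enumerating the 16 input combinations, 8 give s5 = 1 and 8 give s5 = 0.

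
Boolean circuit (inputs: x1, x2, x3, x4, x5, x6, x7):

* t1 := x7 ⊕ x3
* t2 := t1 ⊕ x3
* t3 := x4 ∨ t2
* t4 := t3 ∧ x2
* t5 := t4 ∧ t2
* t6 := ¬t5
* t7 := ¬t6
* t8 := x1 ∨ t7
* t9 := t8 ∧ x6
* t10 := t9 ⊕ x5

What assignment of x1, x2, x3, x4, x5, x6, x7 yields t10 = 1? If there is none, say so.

t10 = t9 ⊕ x5 must be 1, so t9 and x5 differ.
Check with x1=1, x2=1, x3=0, x4=0, x5=0, x6=1, x7=0:
t1 = x7 ⊕ x3 = 0 ⊕ 0 = 0
t2 = t1 ⊕ x3 = 0 ⊕ 0 = 0
t3 = x4 ∨ t2 = 0 ∨ 0 = 0
t4 = t3 ∧ x2 = 0 ∧ 1 = 0
t5 = t4 ∧ t2 = 0 ∧ 0 = 0
t6 = ¬t5 = ¬0 = 1
t7 = ¬t6 = ¬1 = 0
t8 = x1 ∨ t7 = 1 ∨ 0 = 1
t9 = t8 ∧ x6 = 1 ∧ 1 = 1
t10 = t9 ⊕ x5 = 1 ⊕ 0 = 1
So t10 = 1 as required.

x1=1, x2=1, x3=0, x4=0, x5=0, x6=1, x7=0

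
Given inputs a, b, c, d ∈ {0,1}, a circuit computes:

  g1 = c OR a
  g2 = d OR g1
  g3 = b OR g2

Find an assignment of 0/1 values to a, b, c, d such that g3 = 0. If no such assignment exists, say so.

a=0, b=0, c=0, d=0

Check with a=0, b=0, c=0, d=0:
g1 = c OR a = 0 OR 0 = 0
g2 = d OR g1 = 0 OR 0 = 0
g3 = b OR g2 = 0 OR 0 = 0
So g3 = 0 as required.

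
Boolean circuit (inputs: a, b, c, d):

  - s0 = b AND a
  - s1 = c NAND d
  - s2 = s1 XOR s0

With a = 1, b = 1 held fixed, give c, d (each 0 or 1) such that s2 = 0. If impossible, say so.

s2 = s1 XOR s0 must be 0, so s1 and s0 are equal.
Check with a = 1, b = 1 and c=0, d=1:
s0 = b AND a = 1 AND 1 = 1
s1 = c NAND d = 0 NAND 1 = 1
s2 = s1 XOR s0 = 1 XOR 1 = 0
So s2 = 0.

c=0, d=1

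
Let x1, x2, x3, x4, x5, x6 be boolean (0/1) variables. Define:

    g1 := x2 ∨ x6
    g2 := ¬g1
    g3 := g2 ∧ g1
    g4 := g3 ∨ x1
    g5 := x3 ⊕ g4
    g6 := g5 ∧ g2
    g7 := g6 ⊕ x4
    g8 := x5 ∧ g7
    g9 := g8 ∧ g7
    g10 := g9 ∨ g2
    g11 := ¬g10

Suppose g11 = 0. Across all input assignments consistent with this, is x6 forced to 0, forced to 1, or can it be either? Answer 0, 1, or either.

Both values of x6 occur among assignments with g11 = 0:
  x6=0: x1=0, x2=0, x3=0, x4=0, x5=0, x6=0
  x6=1: x1=0, x2=0, x3=0, x4=1, x5=1, x6=1

either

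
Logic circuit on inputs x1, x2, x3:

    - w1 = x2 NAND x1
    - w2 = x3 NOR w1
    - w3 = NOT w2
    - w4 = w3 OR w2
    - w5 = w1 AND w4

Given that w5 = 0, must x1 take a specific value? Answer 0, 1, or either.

1

w5 = w1 AND w4 must be 0, so at least one of w1, w4 is 0.
Every assignment with w5 = 0 has x1 = 1; there are 2 such assignment(s).
  x1=1, x2=1, x3=0
  x1=1, x2=1, x3=1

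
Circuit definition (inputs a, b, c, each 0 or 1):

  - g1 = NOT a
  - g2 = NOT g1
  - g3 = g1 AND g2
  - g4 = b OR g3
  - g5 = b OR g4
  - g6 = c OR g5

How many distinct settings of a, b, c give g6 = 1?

g6 = c OR g5 must be 1, so at least one of c, g5 is 1.
Satisfying assignments:
  a=0, b=0, c=1
  a=0, b=1, c=0
  a=0, b=1, c=1
  a=1, b=0, c=1
  a=1, b=1, c=0
  a=1, b=1, c=1

6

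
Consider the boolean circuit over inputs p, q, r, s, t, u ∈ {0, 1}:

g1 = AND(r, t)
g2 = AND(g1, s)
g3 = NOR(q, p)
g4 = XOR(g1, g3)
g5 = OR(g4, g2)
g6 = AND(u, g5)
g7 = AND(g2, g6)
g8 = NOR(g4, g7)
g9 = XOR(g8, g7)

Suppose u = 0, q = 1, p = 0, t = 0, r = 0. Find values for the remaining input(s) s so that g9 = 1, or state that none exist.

s=1

Check with u = 0, q = 1, p = 0, t = 0, r = 0 and s=1:
g1 = AND(r, t) = AND(0, 0) = 0
g2 = AND(g1, s) = AND(0, 1) = 0
g3 = NOR(q, p) = NOR(1, 0) = 0
g4 = XOR(g1, g3) = XOR(0, 0) = 0
g5 = OR(g4, g2) = OR(0, 0) = 0
g6 = AND(u, g5) = AND(0, 0) = 0
g7 = AND(g2, g6) = AND(0, 0) = 0
g8 = NOR(g4, g7) = NOR(0, 0) = 1
g9 = XOR(g8, g7) = XOR(1, 0) = 1
So g9 = 1.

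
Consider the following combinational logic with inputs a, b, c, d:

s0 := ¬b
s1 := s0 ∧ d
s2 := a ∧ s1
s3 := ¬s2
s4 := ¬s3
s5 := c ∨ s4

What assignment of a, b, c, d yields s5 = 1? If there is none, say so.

a=0, b=0, c=1, d=1

s5 = c ∨ s4 must be 1, so at least one of c, s4 is 1.
Check with a=0, b=0, c=1, d=1:
s0 = ¬b = ¬0 = 1
s1 = s0 ∧ d = 1 ∧ 1 = 1
s2 = a ∧ s1 = 0 ∧ 1 = 0
s3 = ¬s2 = ¬0 = 1
s4 = ¬s3 = ¬1 = 0
s5 = c ∨ s4 = 1 ∨ 0 = 1
So s5 = 1 as required.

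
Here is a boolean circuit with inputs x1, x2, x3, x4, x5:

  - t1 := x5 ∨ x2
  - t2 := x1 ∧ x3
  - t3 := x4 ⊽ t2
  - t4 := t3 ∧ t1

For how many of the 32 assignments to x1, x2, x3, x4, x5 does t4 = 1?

t4 = t3 ∧ t1 must be 1, so both t3 = 1 and t1 = 1.
t3 = x4 ⊽ t2 must be 1, so both x4 = 0 and t2 = 0.
t1 = x5 ∨ x2 must be 1, so at least one of x5, x2 is 1.
Enumerating the 32 input combinations, 9 give t4 = 1 and 23 give t4 = 0.

9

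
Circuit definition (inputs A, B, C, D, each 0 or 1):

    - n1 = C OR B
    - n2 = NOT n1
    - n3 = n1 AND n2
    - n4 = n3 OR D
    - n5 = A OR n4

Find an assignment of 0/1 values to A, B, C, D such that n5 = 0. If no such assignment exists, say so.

A=0, B=1, C=0, D=0

n5 = A OR n4 must be 0, so both A = 0 and n4 = 0.
Check with A=0, B=1, C=0, D=0:
n1 = C OR B = 0 OR 1 = 1
n2 = NOT n1 = NOT 1 = 0
n3 = n1 AND n2 = 1 AND 0 = 0
n4 = n3 OR D = 0 OR 0 = 0
n5 = A OR n4 = 0 OR 0 = 0
So n5 = 0 as required.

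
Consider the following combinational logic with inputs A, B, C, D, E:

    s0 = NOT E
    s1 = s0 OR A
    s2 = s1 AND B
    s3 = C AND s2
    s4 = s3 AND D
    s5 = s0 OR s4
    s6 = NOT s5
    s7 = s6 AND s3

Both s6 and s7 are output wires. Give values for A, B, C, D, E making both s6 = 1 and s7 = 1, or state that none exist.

A=1, B=1, C=1, D=0, E=1

Check with A=1, B=1, C=1, D=0, E=1:
s0 = NOT E = NOT 1 = 0
s1 = s0 OR A = 0 OR 1 = 1
s2 = s1 AND B = 1 AND 1 = 1
s3 = C AND s2 = 1 AND 1 = 1
s4 = s3 AND D = 1 AND 0 = 0
s5 = s0 OR s4 = 0 OR 0 = 0
s6 = NOT s5 = NOT 0 = 1
s7 = s6 AND s3 = 1 AND 1 = 1
So s6 = 1 and s7 = 1.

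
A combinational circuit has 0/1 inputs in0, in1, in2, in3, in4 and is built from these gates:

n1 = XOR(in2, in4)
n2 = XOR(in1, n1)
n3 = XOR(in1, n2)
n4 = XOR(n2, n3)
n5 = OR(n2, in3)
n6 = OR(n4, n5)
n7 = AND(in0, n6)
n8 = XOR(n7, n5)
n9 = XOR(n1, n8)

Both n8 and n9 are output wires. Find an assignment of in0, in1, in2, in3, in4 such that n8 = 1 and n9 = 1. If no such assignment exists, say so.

Check with in0=0, in1=0, in2=1, in3=1, in4=1:
n1 = XOR(in2, in4) = XOR(1, 1) = 0
n2 = XOR(in1, n1) = XOR(0, 0) = 0
n3 = XOR(in1, n2) = XOR(0, 0) = 0
n4 = XOR(n2, n3) = XOR(0, 0) = 0
n5 = OR(n2, in3) = OR(0, 1) = 1
n6 = OR(n4, n5) = OR(0, 1) = 1
n7 = AND(in0, n6) = AND(0, 1) = 0
n8 = XOR(n7, n5) = XOR(0, 1) = 1
n9 = XOR(n1, n8) = XOR(0, 1) = 1
So n8 = 1 and n9 = 1.

in0=0, in1=0, in2=1, in3=1, in4=1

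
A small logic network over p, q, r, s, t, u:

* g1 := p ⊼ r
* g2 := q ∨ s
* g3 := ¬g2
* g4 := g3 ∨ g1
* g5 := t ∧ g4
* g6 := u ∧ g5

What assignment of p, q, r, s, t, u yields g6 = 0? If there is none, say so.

p=0, q=1, r=1, s=1, t=0, u=0

g6 = u ∧ g5 must be 0, so at least one of u, g5 is 0.
Check with p=0, q=1, r=1, s=1, t=0, u=0:
g1 = p ⊼ r = 0 ⊼ 1 = 1
g2 = q ∨ s = 1 ∨ 1 = 1
g3 = ¬g2 = ¬1 = 0
g4 = g3 ∨ g1 = 0 ∨ 1 = 1
g5 = t ∧ g4 = 0 ∧ 1 = 0
g6 = u ∧ g5 = 0 ∧ 0 = 0
So g6 = 0 as required.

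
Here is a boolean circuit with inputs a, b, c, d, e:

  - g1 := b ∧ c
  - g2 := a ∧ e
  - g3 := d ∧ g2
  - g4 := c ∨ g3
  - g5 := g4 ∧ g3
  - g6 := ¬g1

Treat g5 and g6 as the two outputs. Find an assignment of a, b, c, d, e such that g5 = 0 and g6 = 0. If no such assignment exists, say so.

Check with a=1, b=1, c=1, d=0, e=1:
g1 = b ∧ c = 1 ∧ 1 = 1
g2 = a ∧ e = 1 ∧ 1 = 1
g3 = d ∧ g2 = 0 ∧ 1 = 0
g4 = c ∨ g3 = 1 ∨ 0 = 1
g5 = g4 ∧ g3 = 1 ∧ 0 = 0
g6 = ¬g1 = ¬1 = 0
So g5 = 0 and g6 = 0.

a=1, b=1, c=1, d=0, e=1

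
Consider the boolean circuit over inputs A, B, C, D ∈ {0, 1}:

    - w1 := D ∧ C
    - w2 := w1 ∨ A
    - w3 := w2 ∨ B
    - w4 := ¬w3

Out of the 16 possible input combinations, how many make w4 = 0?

w4 = ¬w3 must be 0, so w3 = 1.
Enumerating the 16 input combinations, 13 give w4 = 0 and 3 give w4 = 1.

13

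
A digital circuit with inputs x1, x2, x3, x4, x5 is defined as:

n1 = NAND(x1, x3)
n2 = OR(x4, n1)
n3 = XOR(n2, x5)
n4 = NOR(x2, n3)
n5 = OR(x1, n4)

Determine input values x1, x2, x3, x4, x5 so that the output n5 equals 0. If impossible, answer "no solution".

x1=0, x2=0, x3=1, x4=0, x5=0

n5 = OR(x1, n4) must be 0, so both x1 = 0 and n4 = 0.
Check with x1=0, x2=0, x3=1, x4=0, x5=0:
n1 = NAND(x1, x3) = NAND(0, 1) = 1
n2 = OR(x4, n1) = OR(0, 1) = 1
n3 = XOR(n2, x5) = XOR(1, 0) = 1
n4 = NOR(x2, n3) = NOR(0, 1) = 0
n5 = OR(x1, n4) = OR(0, 0) = 0
So n5 = 0 as required.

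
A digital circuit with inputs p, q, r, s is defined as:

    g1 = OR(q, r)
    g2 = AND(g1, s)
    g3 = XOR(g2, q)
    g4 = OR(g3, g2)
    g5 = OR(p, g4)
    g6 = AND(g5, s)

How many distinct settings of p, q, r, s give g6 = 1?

g6 = AND(g5, s) must be 1, so both g5 = 1 and s = 1.
g5 = OR(p, g4) must be 1, so at least one of p, g4 is 1.
Enumerating the 16 input combinations, 7 give g6 = 1 and 9 give g6 = 0.

7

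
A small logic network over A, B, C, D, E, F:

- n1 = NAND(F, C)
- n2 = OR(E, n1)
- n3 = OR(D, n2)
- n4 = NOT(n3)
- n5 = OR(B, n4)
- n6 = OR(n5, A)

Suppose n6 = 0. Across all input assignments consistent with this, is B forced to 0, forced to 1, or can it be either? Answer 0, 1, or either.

0

n6 = OR(n5, A) must be 0, so both n5 = 0 and A = 0.
n5 = OR(B, n4) must be 0, so both B = 0 and n4 = 0.
n4 = NOT(n3) must be 0, so n3 = 1.
Every assignment with n6 = 0 has B = 0; there are 15 such assignment(s).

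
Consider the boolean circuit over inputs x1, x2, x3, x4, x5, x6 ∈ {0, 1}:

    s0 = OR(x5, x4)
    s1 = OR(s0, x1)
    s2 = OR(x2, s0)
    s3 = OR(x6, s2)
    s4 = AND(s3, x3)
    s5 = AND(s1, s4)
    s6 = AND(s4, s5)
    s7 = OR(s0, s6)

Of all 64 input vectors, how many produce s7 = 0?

s7 = OR(s0, s6) must be 0, so both s0 = 0 and s6 = 0.
Enumerating the 64 input combinations, 13 give s7 = 0 and 51 give s7 = 1.

13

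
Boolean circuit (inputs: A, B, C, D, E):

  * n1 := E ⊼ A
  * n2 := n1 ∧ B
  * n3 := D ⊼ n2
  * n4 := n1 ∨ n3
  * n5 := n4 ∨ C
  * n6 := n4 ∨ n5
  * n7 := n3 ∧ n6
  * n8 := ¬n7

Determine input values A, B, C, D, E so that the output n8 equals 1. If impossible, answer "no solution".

n8 = ¬n7 must be 1, so n7 = 0.
n7 = n3 ∧ n6 must be 0, so at least one of n3, n6 is 0.
Check with A=0, B=1, C=0, D=1, E=0:
n1 = E ⊼ A = 0 ⊼ 0 = 1
n2 = n1 ∧ B = 1 ∧ 1 = 1
n3 = D ⊼ n2 = 1 ⊼ 1 = 0
n4 = n1 ∨ n3 = 1 ∨ 0 = 1
n5 = n4 ∨ C = 1 ∨ 0 = 1
n6 = n4 ∨ n5 = 1 ∨ 1 = 1
n7 = n3 ∧ n6 = 0 ∧ 1 = 0
n8 = ¬n7 = ¬0 = 1
So n8 = 1 as required.

A=0, B=1, C=0, D=1, E=0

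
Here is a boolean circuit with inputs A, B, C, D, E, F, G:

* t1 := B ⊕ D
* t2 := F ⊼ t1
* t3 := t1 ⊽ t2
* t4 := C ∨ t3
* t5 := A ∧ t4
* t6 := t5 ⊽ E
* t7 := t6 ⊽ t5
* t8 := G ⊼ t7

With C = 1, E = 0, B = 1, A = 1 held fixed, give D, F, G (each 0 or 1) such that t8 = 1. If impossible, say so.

t8 = G ⊼ t7 must be 1, so at least one of G, t7 is 0.
Check with C = 1, E = 0, B = 1, A = 1 and D=1, F=1, G=1:
t1 = B ⊕ D = 1 ⊕ 1 = 0
t2 = F ⊼ t1 = 1 ⊼ 0 = 1
t3 = t1 ⊽ t2 = 0 ⊽ 1 = 0
t4 = C ∨ t3 = 1 ∨ 0 = 1
t5 = A ∧ t4 = 1 ∧ 1 = 1
t6 = t5 ⊽ E = 1 ⊽ 0 = 0
t7 = t6 ⊽ t5 = 0 ⊽ 1 = 0
t8 = G ⊼ t7 = 1 ⊼ 0 = 1
So t8 = 1.

D=1, F=1, G=1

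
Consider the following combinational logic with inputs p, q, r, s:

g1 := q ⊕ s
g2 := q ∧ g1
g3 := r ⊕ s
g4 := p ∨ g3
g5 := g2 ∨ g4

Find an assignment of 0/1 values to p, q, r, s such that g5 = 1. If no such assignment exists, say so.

p=0, q=1, r=0, s=1

g5 = g2 ∨ g4 must be 1, so at least one of g2, g4 is 1.
Check with p=0, q=1, r=0, s=1:
g1 = q ⊕ s = 1 ⊕ 1 = 0
g2 = q ∧ g1 = 1 ∧ 0 = 0
g3 = r ⊕ s = 0 ⊕ 1 = 1
g4 = p ∨ g3 = 0 ∨ 1 = 1
g5 = g2 ∨ g4 = 0 ∨ 1 = 1
So g5 = 1 as required.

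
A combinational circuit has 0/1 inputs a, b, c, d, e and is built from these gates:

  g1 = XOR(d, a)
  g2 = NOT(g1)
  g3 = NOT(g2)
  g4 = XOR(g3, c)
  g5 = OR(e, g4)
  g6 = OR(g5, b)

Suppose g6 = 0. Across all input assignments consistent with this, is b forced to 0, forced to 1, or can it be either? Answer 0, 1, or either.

0

g6 = OR(g5, b) must be 0, so both g5 = 0 and b = 0.
g5 = OR(e, g4) must be 0, so both e = 0 and g4 = 0.
Every assignment with g6 = 0 has b = 0; there are 4 such assignment(s).
  a=0, b=0, c=0, d=0, e=0
  a=0, b=0, c=1, d=1, e=0
  a=1, b=0, c=0, d=1, e=0
  a=1, b=0, c=1, d=0, e=0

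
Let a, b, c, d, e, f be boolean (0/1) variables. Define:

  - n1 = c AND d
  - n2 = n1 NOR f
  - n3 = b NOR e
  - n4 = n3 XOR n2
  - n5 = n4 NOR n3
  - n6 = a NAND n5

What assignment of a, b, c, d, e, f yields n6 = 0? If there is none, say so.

a=1, b=1, c=1, d=1, e=0, f=1

n6 = a NAND n5 must be 0, so both a = 1 and n5 = 1.
n5 = n4 NOR n3 must be 1, so both n4 = 0 and n3 = 0.
Check with a=1, b=1, c=1, d=1, e=0, f=1:
n1 = c AND d = 1 AND 1 = 1
n2 = n1 NOR f = 1 NOR 1 = 0
n3 = b NOR e = 1 NOR 0 = 0
n4 = n3 XOR n2 = 0 XOR 0 = 0
n5 = n4 NOR n3 = 0 NOR 0 = 1
n6 = a NAND n5 = 1 NAND 1 = 0
So n6 = 0 as required.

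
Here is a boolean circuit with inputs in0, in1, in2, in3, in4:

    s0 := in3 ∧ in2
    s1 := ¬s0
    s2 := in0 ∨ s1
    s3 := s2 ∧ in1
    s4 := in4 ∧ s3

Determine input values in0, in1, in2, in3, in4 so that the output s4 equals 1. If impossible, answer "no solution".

in0=1 in1=1 in2=0 in3=0 in4=1

Check with in0=1 in1=1 in2=0 in3=0 in4=1:
s0 = in3 ∧ in2 = 0 ∧ 0 = 0
s1 = ¬s0 = ¬0 = 1
s2 = in0 ∨ s1 = 1 ∨ 1 = 1
s3 = s2 ∧ in1 = 1 ∧ 1 = 1
s4 = in4 ∧ s3 = 1 ∧ 1 = 1
So s4 = 1 as required.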